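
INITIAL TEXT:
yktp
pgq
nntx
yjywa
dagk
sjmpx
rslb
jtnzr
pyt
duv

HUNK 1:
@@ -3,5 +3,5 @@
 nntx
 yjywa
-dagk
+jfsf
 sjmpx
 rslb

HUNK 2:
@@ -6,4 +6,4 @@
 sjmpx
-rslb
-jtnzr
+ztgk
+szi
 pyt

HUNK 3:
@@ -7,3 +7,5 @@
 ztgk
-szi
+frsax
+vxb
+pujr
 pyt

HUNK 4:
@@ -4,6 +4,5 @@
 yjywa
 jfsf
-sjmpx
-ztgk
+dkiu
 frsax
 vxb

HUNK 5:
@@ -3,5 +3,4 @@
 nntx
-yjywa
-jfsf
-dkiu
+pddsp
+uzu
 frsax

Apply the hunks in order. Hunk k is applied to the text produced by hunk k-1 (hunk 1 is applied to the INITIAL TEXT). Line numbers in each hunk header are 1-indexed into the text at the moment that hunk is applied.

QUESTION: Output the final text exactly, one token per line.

Hunk 1: at line 3 remove [dagk] add [jfsf] -> 10 lines: yktp pgq nntx yjywa jfsf sjmpx rslb jtnzr pyt duv
Hunk 2: at line 6 remove [rslb,jtnzr] add [ztgk,szi] -> 10 lines: yktp pgq nntx yjywa jfsf sjmpx ztgk szi pyt duv
Hunk 3: at line 7 remove [szi] add [frsax,vxb,pujr] -> 12 lines: yktp pgq nntx yjywa jfsf sjmpx ztgk frsax vxb pujr pyt duv
Hunk 4: at line 4 remove [sjmpx,ztgk] add [dkiu] -> 11 lines: yktp pgq nntx yjywa jfsf dkiu frsax vxb pujr pyt duv
Hunk 5: at line 3 remove [yjywa,jfsf,dkiu] add [pddsp,uzu] -> 10 lines: yktp pgq nntx pddsp uzu frsax vxb pujr pyt duv

Answer: yktp
pgq
nntx
pddsp
uzu
frsax
vxb
pujr
pyt
duv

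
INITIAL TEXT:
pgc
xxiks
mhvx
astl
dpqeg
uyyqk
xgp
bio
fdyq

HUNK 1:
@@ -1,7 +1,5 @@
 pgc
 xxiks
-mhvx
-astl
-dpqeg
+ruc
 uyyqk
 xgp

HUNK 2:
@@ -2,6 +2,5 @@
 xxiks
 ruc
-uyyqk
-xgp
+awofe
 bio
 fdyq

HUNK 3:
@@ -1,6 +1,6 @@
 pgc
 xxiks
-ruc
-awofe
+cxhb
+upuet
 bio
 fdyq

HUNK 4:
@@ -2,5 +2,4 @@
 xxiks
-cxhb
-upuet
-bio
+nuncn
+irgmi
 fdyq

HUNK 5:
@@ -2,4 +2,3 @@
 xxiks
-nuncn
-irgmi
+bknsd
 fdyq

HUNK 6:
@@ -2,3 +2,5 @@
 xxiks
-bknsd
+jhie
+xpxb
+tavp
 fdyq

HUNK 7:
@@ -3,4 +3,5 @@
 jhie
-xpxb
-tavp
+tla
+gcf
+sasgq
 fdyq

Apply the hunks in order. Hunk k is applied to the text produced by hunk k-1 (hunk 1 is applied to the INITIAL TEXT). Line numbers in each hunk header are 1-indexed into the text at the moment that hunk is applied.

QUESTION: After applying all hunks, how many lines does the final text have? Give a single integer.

Answer: 7

Derivation:
Hunk 1: at line 1 remove [mhvx,astl,dpqeg] add [ruc] -> 7 lines: pgc xxiks ruc uyyqk xgp bio fdyq
Hunk 2: at line 2 remove [uyyqk,xgp] add [awofe] -> 6 lines: pgc xxiks ruc awofe bio fdyq
Hunk 3: at line 1 remove [ruc,awofe] add [cxhb,upuet] -> 6 lines: pgc xxiks cxhb upuet bio fdyq
Hunk 4: at line 2 remove [cxhb,upuet,bio] add [nuncn,irgmi] -> 5 lines: pgc xxiks nuncn irgmi fdyq
Hunk 5: at line 2 remove [nuncn,irgmi] add [bknsd] -> 4 lines: pgc xxiks bknsd fdyq
Hunk 6: at line 2 remove [bknsd] add [jhie,xpxb,tavp] -> 6 lines: pgc xxiks jhie xpxb tavp fdyq
Hunk 7: at line 3 remove [xpxb,tavp] add [tla,gcf,sasgq] -> 7 lines: pgc xxiks jhie tla gcf sasgq fdyq
Final line count: 7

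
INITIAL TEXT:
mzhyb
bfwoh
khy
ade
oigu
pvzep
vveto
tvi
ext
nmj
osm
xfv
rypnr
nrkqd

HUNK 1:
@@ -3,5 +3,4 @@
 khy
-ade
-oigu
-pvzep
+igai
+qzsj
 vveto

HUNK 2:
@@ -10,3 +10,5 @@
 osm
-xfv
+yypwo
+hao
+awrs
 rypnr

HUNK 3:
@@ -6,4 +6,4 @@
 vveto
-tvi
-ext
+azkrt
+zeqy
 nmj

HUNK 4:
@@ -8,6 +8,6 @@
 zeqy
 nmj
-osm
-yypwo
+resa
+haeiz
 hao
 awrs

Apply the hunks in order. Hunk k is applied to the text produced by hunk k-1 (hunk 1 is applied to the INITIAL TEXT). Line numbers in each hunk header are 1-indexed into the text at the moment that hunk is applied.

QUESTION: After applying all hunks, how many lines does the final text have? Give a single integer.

Hunk 1: at line 3 remove [ade,oigu,pvzep] add [igai,qzsj] -> 13 lines: mzhyb bfwoh khy igai qzsj vveto tvi ext nmj osm xfv rypnr nrkqd
Hunk 2: at line 10 remove [xfv] add [yypwo,hao,awrs] -> 15 lines: mzhyb bfwoh khy igai qzsj vveto tvi ext nmj osm yypwo hao awrs rypnr nrkqd
Hunk 3: at line 6 remove [tvi,ext] add [azkrt,zeqy] -> 15 lines: mzhyb bfwoh khy igai qzsj vveto azkrt zeqy nmj osm yypwo hao awrs rypnr nrkqd
Hunk 4: at line 8 remove [osm,yypwo] add [resa,haeiz] -> 15 lines: mzhyb bfwoh khy igai qzsj vveto azkrt zeqy nmj resa haeiz hao awrs rypnr nrkqd
Final line count: 15

Answer: 15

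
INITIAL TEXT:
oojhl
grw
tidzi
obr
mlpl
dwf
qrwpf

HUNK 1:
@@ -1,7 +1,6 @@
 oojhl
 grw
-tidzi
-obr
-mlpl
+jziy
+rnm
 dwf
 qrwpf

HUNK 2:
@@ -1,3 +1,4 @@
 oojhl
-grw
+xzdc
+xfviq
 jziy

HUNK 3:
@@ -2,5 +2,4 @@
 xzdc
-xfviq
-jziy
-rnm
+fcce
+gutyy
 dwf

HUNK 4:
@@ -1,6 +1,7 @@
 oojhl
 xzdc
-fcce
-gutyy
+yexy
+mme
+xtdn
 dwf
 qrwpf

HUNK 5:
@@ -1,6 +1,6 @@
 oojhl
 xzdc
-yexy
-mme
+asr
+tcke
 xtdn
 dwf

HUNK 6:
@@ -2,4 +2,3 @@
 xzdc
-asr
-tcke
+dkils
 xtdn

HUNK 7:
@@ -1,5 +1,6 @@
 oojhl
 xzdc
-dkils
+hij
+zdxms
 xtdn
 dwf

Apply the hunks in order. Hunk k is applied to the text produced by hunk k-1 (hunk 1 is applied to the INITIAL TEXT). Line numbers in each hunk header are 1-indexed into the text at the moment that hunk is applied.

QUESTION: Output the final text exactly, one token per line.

Hunk 1: at line 1 remove [tidzi,obr,mlpl] add [jziy,rnm] -> 6 lines: oojhl grw jziy rnm dwf qrwpf
Hunk 2: at line 1 remove [grw] add [xzdc,xfviq] -> 7 lines: oojhl xzdc xfviq jziy rnm dwf qrwpf
Hunk 3: at line 2 remove [xfviq,jziy,rnm] add [fcce,gutyy] -> 6 lines: oojhl xzdc fcce gutyy dwf qrwpf
Hunk 4: at line 1 remove [fcce,gutyy] add [yexy,mme,xtdn] -> 7 lines: oojhl xzdc yexy mme xtdn dwf qrwpf
Hunk 5: at line 1 remove [yexy,mme] add [asr,tcke] -> 7 lines: oojhl xzdc asr tcke xtdn dwf qrwpf
Hunk 6: at line 2 remove [asr,tcke] add [dkils] -> 6 lines: oojhl xzdc dkils xtdn dwf qrwpf
Hunk 7: at line 1 remove [dkils] add [hij,zdxms] -> 7 lines: oojhl xzdc hij zdxms xtdn dwf qrwpf

Answer: oojhl
xzdc
hij
zdxms
xtdn
dwf
qrwpf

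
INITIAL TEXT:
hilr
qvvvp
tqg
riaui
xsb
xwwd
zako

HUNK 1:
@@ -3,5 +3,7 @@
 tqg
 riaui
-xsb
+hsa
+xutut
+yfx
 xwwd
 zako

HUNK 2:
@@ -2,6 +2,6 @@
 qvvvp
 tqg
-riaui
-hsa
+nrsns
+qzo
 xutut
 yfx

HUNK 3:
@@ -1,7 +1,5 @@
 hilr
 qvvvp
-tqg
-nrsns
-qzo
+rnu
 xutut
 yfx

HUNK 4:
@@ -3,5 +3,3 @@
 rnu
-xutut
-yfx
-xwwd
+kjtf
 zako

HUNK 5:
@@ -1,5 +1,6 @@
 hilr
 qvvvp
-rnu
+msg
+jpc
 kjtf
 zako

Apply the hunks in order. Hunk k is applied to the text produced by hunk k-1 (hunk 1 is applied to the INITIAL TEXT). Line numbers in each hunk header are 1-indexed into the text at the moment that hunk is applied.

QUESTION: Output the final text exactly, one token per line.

Answer: hilr
qvvvp
msg
jpc
kjtf
zako

Derivation:
Hunk 1: at line 3 remove [xsb] add [hsa,xutut,yfx] -> 9 lines: hilr qvvvp tqg riaui hsa xutut yfx xwwd zako
Hunk 2: at line 2 remove [riaui,hsa] add [nrsns,qzo] -> 9 lines: hilr qvvvp tqg nrsns qzo xutut yfx xwwd zako
Hunk 3: at line 1 remove [tqg,nrsns,qzo] add [rnu] -> 7 lines: hilr qvvvp rnu xutut yfx xwwd zako
Hunk 4: at line 3 remove [xutut,yfx,xwwd] add [kjtf] -> 5 lines: hilr qvvvp rnu kjtf zako
Hunk 5: at line 1 remove [rnu] add [msg,jpc] -> 6 lines: hilr qvvvp msg jpc kjtf zako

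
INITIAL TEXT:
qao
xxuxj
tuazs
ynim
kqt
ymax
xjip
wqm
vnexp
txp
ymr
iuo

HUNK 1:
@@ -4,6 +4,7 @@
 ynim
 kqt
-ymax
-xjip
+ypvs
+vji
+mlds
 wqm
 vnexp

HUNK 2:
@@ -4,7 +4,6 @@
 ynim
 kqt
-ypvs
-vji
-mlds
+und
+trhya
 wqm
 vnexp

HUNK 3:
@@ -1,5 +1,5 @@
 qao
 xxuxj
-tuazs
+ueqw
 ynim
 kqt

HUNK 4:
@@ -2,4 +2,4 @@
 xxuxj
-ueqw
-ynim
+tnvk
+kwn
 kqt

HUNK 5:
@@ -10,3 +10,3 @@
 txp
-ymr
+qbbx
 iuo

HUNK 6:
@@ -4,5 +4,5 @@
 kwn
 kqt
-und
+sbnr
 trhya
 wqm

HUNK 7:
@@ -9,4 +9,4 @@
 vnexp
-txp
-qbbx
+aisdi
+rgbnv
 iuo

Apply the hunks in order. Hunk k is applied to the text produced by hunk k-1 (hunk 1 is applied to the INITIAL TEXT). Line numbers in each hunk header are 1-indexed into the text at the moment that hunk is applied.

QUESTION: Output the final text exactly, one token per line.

Answer: qao
xxuxj
tnvk
kwn
kqt
sbnr
trhya
wqm
vnexp
aisdi
rgbnv
iuo

Derivation:
Hunk 1: at line 4 remove [ymax,xjip] add [ypvs,vji,mlds] -> 13 lines: qao xxuxj tuazs ynim kqt ypvs vji mlds wqm vnexp txp ymr iuo
Hunk 2: at line 4 remove [ypvs,vji,mlds] add [und,trhya] -> 12 lines: qao xxuxj tuazs ynim kqt und trhya wqm vnexp txp ymr iuo
Hunk 3: at line 1 remove [tuazs] add [ueqw] -> 12 lines: qao xxuxj ueqw ynim kqt und trhya wqm vnexp txp ymr iuo
Hunk 4: at line 2 remove [ueqw,ynim] add [tnvk,kwn] -> 12 lines: qao xxuxj tnvk kwn kqt und trhya wqm vnexp txp ymr iuo
Hunk 5: at line 10 remove [ymr] add [qbbx] -> 12 lines: qao xxuxj tnvk kwn kqt und trhya wqm vnexp txp qbbx iuo
Hunk 6: at line 4 remove [und] add [sbnr] -> 12 lines: qao xxuxj tnvk kwn kqt sbnr trhya wqm vnexp txp qbbx iuo
Hunk 7: at line 9 remove [txp,qbbx] add [aisdi,rgbnv] -> 12 lines: qao xxuxj tnvk kwn kqt sbnr trhya wqm vnexp aisdi rgbnv iuo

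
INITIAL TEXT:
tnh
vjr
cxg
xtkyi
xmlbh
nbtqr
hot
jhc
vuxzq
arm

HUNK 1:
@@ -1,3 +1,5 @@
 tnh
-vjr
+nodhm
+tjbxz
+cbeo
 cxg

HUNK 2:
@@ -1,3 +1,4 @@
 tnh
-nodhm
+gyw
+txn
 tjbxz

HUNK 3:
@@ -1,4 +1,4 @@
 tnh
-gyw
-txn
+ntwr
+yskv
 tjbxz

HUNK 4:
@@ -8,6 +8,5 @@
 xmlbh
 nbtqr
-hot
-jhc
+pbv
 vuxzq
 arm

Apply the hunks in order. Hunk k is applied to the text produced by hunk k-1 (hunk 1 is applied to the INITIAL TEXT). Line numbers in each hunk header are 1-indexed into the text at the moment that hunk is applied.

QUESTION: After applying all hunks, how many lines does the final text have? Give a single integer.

Answer: 12

Derivation:
Hunk 1: at line 1 remove [vjr] add [nodhm,tjbxz,cbeo] -> 12 lines: tnh nodhm tjbxz cbeo cxg xtkyi xmlbh nbtqr hot jhc vuxzq arm
Hunk 2: at line 1 remove [nodhm] add [gyw,txn] -> 13 lines: tnh gyw txn tjbxz cbeo cxg xtkyi xmlbh nbtqr hot jhc vuxzq arm
Hunk 3: at line 1 remove [gyw,txn] add [ntwr,yskv] -> 13 lines: tnh ntwr yskv tjbxz cbeo cxg xtkyi xmlbh nbtqr hot jhc vuxzq arm
Hunk 4: at line 8 remove [hot,jhc] add [pbv] -> 12 lines: tnh ntwr yskv tjbxz cbeo cxg xtkyi xmlbh nbtqr pbv vuxzq arm
Final line count: 12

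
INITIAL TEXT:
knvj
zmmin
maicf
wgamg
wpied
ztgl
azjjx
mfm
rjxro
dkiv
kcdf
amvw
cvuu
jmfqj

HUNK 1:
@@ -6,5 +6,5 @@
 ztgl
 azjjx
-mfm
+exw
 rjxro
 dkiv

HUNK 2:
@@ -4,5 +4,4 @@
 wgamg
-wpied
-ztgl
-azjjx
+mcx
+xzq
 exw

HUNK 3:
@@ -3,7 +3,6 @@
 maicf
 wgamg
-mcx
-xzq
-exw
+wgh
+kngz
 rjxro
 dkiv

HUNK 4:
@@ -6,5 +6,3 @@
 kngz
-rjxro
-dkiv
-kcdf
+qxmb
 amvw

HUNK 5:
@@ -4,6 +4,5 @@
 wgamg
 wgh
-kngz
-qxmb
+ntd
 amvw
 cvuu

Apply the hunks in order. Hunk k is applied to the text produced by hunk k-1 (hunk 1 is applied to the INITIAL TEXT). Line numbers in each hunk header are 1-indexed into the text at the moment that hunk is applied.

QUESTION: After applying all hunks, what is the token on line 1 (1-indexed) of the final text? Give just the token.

Hunk 1: at line 6 remove [mfm] add [exw] -> 14 lines: knvj zmmin maicf wgamg wpied ztgl azjjx exw rjxro dkiv kcdf amvw cvuu jmfqj
Hunk 2: at line 4 remove [wpied,ztgl,azjjx] add [mcx,xzq] -> 13 lines: knvj zmmin maicf wgamg mcx xzq exw rjxro dkiv kcdf amvw cvuu jmfqj
Hunk 3: at line 3 remove [mcx,xzq,exw] add [wgh,kngz] -> 12 lines: knvj zmmin maicf wgamg wgh kngz rjxro dkiv kcdf amvw cvuu jmfqj
Hunk 4: at line 6 remove [rjxro,dkiv,kcdf] add [qxmb] -> 10 lines: knvj zmmin maicf wgamg wgh kngz qxmb amvw cvuu jmfqj
Hunk 5: at line 4 remove [kngz,qxmb] add [ntd] -> 9 lines: knvj zmmin maicf wgamg wgh ntd amvw cvuu jmfqj
Final line 1: knvj

Answer: knvj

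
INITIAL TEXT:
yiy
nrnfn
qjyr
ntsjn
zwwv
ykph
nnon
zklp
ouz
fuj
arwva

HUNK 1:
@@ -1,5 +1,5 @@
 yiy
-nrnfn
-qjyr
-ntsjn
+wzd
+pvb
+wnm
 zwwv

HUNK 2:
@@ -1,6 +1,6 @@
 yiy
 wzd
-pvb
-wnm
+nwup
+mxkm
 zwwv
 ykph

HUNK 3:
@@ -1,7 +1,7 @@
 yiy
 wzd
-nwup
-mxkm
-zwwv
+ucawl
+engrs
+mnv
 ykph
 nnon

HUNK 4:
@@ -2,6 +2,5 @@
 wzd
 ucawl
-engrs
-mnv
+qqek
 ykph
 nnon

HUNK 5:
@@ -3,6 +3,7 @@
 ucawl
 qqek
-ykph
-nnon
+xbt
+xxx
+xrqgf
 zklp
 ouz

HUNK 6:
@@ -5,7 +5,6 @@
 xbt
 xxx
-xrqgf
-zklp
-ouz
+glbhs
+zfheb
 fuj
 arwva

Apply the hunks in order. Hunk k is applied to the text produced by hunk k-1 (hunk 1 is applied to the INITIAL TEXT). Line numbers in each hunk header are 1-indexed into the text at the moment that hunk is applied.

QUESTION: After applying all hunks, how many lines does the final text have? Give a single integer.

Hunk 1: at line 1 remove [nrnfn,qjyr,ntsjn] add [wzd,pvb,wnm] -> 11 lines: yiy wzd pvb wnm zwwv ykph nnon zklp ouz fuj arwva
Hunk 2: at line 1 remove [pvb,wnm] add [nwup,mxkm] -> 11 lines: yiy wzd nwup mxkm zwwv ykph nnon zklp ouz fuj arwva
Hunk 3: at line 1 remove [nwup,mxkm,zwwv] add [ucawl,engrs,mnv] -> 11 lines: yiy wzd ucawl engrs mnv ykph nnon zklp ouz fuj arwva
Hunk 4: at line 2 remove [engrs,mnv] add [qqek] -> 10 lines: yiy wzd ucawl qqek ykph nnon zklp ouz fuj arwva
Hunk 5: at line 3 remove [ykph,nnon] add [xbt,xxx,xrqgf] -> 11 lines: yiy wzd ucawl qqek xbt xxx xrqgf zklp ouz fuj arwva
Hunk 6: at line 5 remove [xrqgf,zklp,ouz] add [glbhs,zfheb] -> 10 lines: yiy wzd ucawl qqek xbt xxx glbhs zfheb fuj arwva
Final line count: 10

Answer: 10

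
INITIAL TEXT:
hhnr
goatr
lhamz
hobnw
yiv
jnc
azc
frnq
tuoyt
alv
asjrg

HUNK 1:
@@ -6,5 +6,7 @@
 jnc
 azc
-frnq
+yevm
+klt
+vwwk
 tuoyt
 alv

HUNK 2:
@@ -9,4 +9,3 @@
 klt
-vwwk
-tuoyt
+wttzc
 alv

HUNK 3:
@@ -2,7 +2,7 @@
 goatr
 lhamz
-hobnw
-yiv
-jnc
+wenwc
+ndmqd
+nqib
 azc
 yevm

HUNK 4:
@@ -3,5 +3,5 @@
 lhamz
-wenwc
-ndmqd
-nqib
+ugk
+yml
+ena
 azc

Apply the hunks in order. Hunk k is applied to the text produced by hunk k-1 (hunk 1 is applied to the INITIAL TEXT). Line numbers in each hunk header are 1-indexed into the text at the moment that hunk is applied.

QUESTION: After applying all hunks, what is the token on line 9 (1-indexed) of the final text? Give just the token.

Hunk 1: at line 6 remove [frnq] add [yevm,klt,vwwk] -> 13 lines: hhnr goatr lhamz hobnw yiv jnc azc yevm klt vwwk tuoyt alv asjrg
Hunk 2: at line 9 remove [vwwk,tuoyt] add [wttzc] -> 12 lines: hhnr goatr lhamz hobnw yiv jnc azc yevm klt wttzc alv asjrg
Hunk 3: at line 2 remove [hobnw,yiv,jnc] add [wenwc,ndmqd,nqib] -> 12 lines: hhnr goatr lhamz wenwc ndmqd nqib azc yevm klt wttzc alv asjrg
Hunk 4: at line 3 remove [wenwc,ndmqd,nqib] add [ugk,yml,ena] -> 12 lines: hhnr goatr lhamz ugk yml ena azc yevm klt wttzc alv asjrg
Final line 9: klt

Answer: klt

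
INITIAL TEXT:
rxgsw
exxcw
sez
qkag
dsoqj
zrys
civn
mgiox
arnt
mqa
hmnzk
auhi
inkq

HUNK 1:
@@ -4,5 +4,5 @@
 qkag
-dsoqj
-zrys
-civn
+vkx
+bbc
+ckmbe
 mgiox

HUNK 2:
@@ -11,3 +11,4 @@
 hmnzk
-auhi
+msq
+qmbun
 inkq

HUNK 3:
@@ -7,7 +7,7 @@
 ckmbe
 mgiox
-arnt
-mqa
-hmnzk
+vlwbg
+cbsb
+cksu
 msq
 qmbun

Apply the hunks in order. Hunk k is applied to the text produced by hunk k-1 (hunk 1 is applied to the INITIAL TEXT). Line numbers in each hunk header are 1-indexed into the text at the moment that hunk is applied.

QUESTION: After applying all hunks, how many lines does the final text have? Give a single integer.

Hunk 1: at line 4 remove [dsoqj,zrys,civn] add [vkx,bbc,ckmbe] -> 13 lines: rxgsw exxcw sez qkag vkx bbc ckmbe mgiox arnt mqa hmnzk auhi inkq
Hunk 2: at line 11 remove [auhi] add [msq,qmbun] -> 14 lines: rxgsw exxcw sez qkag vkx bbc ckmbe mgiox arnt mqa hmnzk msq qmbun inkq
Hunk 3: at line 7 remove [arnt,mqa,hmnzk] add [vlwbg,cbsb,cksu] -> 14 lines: rxgsw exxcw sez qkag vkx bbc ckmbe mgiox vlwbg cbsb cksu msq qmbun inkq
Final line count: 14

Answer: 14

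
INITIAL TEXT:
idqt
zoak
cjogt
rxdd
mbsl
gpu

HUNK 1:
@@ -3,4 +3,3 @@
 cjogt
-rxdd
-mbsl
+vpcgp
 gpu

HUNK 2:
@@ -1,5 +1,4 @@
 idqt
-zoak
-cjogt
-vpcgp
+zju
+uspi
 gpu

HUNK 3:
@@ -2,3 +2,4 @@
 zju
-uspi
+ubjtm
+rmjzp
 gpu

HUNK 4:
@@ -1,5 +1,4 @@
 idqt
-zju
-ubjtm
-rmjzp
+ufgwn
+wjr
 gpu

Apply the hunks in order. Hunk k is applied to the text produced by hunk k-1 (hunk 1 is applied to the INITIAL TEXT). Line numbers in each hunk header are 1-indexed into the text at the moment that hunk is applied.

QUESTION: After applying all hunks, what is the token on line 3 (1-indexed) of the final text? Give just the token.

Hunk 1: at line 3 remove [rxdd,mbsl] add [vpcgp] -> 5 lines: idqt zoak cjogt vpcgp gpu
Hunk 2: at line 1 remove [zoak,cjogt,vpcgp] add [zju,uspi] -> 4 lines: idqt zju uspi gpu
Hunk 3: at line 2 remove [uspi] add [ubjtm,rmjzp] -> 5 lines: idqt zju ubjtm rmjzp gpu
Hunk 4: at line 1 remove [zju,ubjtm,rmjzp] add [ufgwn,wjr] -> 4 lines: idqt ufgwn wjr gpu
Final line 3: wjr

Answer: wjr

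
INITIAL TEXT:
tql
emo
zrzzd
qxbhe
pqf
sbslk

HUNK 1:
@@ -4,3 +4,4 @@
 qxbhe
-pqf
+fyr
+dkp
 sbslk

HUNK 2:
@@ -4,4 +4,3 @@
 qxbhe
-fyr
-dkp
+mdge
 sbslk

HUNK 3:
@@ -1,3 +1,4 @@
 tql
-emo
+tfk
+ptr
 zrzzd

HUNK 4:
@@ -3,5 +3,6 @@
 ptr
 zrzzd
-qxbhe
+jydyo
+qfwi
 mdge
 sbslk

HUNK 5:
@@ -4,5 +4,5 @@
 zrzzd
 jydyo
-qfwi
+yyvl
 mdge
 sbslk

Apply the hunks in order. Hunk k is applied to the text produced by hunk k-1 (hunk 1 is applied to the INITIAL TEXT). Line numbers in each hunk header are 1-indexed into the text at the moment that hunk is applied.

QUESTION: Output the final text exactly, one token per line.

Answer: tql
tfk
ptr
zrzzd
jydyo
yyvl
mdge
sbslk

Derivation:
Hunk 1: at line 4 remove [pqf] add [fyr,dkp] -> 7 lines: tql emo zrzzd qxbhe fyr dkp sbslk
Hunk 2: at line 4 remove [fyr,dkp] add [mdge] -> 6 lines: tql emo zrzzd qxbhe mdge sbslk
Hunk 3: at line 1 remove [emo] add [tfk,ptr] -> 7 lines: tql tfk ptr zrzzd qxbhe mdge sbslk
Hunk 4: at line 3 remove [qxbhe] add [jydyo,qfwi] -> 8 lines: tql tfk ptr zrzzd jydyo qfwi mdge sbslk
Hunk 5: at line 4 remove [qfwi] add [yyvl] -> 8 lines: tql tfk ptr zrzzd jydyo yyvl mdge sbslk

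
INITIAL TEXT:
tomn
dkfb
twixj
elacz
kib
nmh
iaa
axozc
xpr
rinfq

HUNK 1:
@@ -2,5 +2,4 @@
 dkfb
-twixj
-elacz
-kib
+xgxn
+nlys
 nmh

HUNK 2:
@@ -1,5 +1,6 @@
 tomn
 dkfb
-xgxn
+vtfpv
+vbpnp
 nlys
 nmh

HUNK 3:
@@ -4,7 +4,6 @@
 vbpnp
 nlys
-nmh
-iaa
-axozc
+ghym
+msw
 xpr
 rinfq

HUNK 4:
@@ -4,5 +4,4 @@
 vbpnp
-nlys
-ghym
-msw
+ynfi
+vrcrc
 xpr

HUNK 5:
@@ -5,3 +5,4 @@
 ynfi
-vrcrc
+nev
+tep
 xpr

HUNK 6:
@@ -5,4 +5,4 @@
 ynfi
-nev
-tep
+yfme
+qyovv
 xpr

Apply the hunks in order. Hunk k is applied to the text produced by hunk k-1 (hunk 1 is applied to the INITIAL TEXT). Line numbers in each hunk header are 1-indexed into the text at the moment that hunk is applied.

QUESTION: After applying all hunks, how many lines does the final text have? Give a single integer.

Hunk 1: at line 2 remove [twixj,elacz,kib] add [xgxn,nlys] -> 9 lines: tomn dkfb xgxn nlys nmh iaa axozc xpr rinfq
Hunk 2: at line 1 remove [xgxn] add [vtfpv,vbpnp] -> 10 lines: tomn dkfb vtfpv vbpnp nlys nmh iaa axozc xpr rinfq
Hunk 3: at line 4 remove [nmh,iaa,axozc] add [ghym,msw] -> 9 lines: tomn dkfb vtfpv vbpnp nlys ghym msw xpr rinfq
Hunk 4: at line 4 remove [nlys,ghym,msw] add [ynfi,vrcrc] -> 8 lines: tomn dkfb vtfpv vbpnp ynfi vrcrc xpr rinfq
Hunk 5: at line 5 remove [vrcrc] add [nev,tep] -> 9 lines: tomn dkfb vtfpv vbpnp ynfi nev tep xpr rinfq
Hunk 6: at line 5 remove [nev,tep] add [yfme,qyovv] -> 9 lines: tomn dkfb vtfpv vbpnp ynfi yfme qyovv xpr rinfq
Final line count: 9

Answer: 9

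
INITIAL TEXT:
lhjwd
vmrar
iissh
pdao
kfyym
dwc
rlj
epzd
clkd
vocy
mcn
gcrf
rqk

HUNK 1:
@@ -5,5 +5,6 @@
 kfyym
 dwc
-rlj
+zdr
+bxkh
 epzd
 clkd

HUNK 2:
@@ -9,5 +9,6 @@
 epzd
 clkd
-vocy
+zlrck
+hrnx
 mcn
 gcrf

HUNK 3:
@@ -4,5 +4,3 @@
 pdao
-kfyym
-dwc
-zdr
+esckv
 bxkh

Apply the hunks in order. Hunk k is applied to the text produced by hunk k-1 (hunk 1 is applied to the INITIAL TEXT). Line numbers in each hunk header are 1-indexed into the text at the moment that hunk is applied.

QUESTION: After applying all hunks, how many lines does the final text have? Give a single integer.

Hunk 1: at line 5 remove [rlj] add [zdr,bxkh] -> 14 lines: lhjwd vmrar iissh pdao kfyym dwc zdr bxkh epzd clkd vocy mcn gcrf rqk
Hunk 2: at line 9 remove [vocy] add [zlrck,hrnx] -> 15 lines: lhjwd vmrar iissh pdao kfyym dwc zdr bxkh epzd clkd zlrck hrnx mcn gcrf rqk
Hunk 3: at line 4 remove [kfyym,dwc,zdr] add [esckv] -> 13 lines: lhjwd vmrar iissh pdao esckv bxkh epzd clkd zlrck hrnx mcn gcrf rqk
Final line count: 13

Answer: 13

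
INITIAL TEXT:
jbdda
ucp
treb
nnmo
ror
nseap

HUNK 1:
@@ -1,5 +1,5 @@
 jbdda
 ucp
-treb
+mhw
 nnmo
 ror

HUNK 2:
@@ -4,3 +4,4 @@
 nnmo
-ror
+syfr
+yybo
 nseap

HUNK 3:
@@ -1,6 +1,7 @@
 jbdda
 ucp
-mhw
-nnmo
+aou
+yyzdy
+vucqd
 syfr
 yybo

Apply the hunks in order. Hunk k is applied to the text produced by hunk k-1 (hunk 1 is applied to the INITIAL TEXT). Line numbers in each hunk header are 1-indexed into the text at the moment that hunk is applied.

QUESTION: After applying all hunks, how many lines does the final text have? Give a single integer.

Hunk 1: at line 1 remove [treb] add [mhw] -> 6 lines: jbdda ucp mhw nnmo ror nseap
Hunk 2: at line 4 remove [ror] add [syfr,yybo] -> 7 lines: jbdda ucp mhw nnmo syfr yybo nseap
Hunk 3: at line 1 remove [mhw,nnmo] add [aou,yyzdy,vucqd] -> 8 lines: jbdda ucp aou yyzdy vucqd syfr yybo nseap
Final line count: 8

Answer: 8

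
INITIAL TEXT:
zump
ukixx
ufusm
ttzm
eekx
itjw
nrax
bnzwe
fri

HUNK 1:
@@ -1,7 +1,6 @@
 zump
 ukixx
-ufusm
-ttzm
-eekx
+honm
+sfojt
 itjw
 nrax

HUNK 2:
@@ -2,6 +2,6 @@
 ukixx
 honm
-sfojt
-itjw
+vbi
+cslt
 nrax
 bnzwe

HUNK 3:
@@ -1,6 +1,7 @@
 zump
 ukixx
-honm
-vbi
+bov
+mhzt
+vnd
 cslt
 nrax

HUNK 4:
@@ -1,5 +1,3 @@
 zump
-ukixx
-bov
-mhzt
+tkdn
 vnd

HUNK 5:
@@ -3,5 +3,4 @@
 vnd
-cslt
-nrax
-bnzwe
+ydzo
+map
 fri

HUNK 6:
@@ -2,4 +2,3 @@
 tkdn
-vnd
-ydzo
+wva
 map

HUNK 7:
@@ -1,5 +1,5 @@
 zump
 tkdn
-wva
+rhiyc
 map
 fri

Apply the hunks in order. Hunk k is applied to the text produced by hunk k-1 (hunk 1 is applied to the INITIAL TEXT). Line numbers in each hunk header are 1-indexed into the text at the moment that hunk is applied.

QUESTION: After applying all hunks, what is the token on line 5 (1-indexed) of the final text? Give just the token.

Answer: fri

Derivation:
Hunk 1: at line 1 remove [ufusm,ttzm,eekx] add [honm,sfojt] -> 8 lines: zump ukixx honm sfojt itjw nrax bnzwe fri
Hunk 2: at line 2 remove [sfojt,itjw] add [vbi,cslt] -> 8 lines: zump ukixx honm vbi cslt nrax bnzwe fri
Hunk 3: at line 1 remove [honm,vbi] add [bov,mhzt,vnd] -> 9 lines: zump ukixx bov mhzt vnd cslt nrax bnzwe fri
Hunk 4: at line 1 remove [ukixx,bov,mhzt] add [tkdn] -> 7 lines: zump tkdn vnd cslt nrax bnzwe fri
Hunk 5: at line 3 remove [cslt,nrax,bnzwe] add [ydzo,map] -> 6 lines: zump tkdn vnd ydzo map fri
Hunk 6: at line 2 remove [vnd,ydzo] add [wva] -> 5 lines: zump tkdn wva map fri
Hunk 7: at line 1 remove [wva] add [rhiyc] -> 5 lines: zump tkdn rhiyc map fri
Final line 5: fri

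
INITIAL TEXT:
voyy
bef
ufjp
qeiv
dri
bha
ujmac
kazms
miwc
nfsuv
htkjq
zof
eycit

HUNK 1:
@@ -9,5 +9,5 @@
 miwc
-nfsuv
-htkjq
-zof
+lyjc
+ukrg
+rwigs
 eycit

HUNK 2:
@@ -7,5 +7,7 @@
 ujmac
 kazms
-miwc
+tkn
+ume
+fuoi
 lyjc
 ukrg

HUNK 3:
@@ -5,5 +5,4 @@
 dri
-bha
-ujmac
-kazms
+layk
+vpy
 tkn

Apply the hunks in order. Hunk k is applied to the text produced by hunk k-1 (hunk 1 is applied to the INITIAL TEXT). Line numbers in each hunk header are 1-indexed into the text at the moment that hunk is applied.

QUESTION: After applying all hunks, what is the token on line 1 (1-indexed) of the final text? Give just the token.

Answer: voyy

Derivation:
Hunk 1: at line 9 remove [nfsuv,htkjq,zof] add [lyjc,ukrg,rwigs] -> 13 lines: voyy bef ufjp qeiv dri bha ujmac kazms miwc lyjc ukrg rwigs eycit
Hunk 2: at line 7 remove [miwc] add [tkn,ume,fuoi] -> 15 lines: voyy bef ufjp qeiv dri bha ujmac kazms tkn ume fuoi lyjc ukrg rwigs eycit
Hunk 3: at line 5 remove [bha,ujmac,kazms] add [layk,vpy] -> 14 lines: voyy bef ufjp qeiv dri layk vpy tkn ume fuoi lyjc ukrg rwigs eycit
Final line 1: voyy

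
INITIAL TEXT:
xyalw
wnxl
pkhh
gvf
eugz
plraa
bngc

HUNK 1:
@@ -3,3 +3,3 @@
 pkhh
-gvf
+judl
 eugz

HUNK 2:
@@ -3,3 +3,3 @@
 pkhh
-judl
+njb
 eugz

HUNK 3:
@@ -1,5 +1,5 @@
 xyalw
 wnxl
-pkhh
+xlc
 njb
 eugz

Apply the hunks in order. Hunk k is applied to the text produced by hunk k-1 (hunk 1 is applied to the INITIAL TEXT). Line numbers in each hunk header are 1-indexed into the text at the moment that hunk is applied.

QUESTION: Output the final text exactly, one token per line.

Hunk 1: at line 3 remove [gvf] add [judl] -> 7 lines: xyalw wnxl pkhh judl eugz plraa bngc
Hunk 2: at line 3 remove [judl] add [njb] -> 7 lines: xyalw wnxl pkhh njb eugz plraa bngc
Hunk 3: at line 1 remove [pkhh] add [xlc] -> 7 lines: xyalw wnxl xlc njb eugz plraa bngc

Answer: xyalw
wnxl
xlc
njb
eugz
plraa
bngc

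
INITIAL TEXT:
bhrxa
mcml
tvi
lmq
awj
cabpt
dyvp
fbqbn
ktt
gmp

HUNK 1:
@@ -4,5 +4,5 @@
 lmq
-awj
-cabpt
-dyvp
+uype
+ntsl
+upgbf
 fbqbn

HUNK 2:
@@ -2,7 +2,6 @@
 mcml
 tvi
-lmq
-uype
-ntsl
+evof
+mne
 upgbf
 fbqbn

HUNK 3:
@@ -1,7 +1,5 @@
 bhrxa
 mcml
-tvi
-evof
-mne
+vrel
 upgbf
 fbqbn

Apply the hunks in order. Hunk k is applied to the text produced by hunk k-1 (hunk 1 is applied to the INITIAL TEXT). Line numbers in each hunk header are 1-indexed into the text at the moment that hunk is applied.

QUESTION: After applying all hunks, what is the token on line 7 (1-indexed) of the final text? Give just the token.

Hunk 1: at line 4 remove [awj,cabpt,dyvp] add [uype,ntsl,upgbf] -> 10 lines: bhrxa mcml tvi lmq uype ntsl upgbf fbqbn ktt gmp
Hunk 2: at line 2 remove [lmq,uype,ntsl] add [evof,mne] -> 9 lines: bhrxa mcml tvi evof mne upgbf fbqbn ktt gmp
Hunk 3: at line 1 remove [tvi,evof,mne] add [vrel] -> 7 lines: bhrxa mcml vrel upgbf fbqbn ktt gmp
Final line 7: gmp

Answer: gmp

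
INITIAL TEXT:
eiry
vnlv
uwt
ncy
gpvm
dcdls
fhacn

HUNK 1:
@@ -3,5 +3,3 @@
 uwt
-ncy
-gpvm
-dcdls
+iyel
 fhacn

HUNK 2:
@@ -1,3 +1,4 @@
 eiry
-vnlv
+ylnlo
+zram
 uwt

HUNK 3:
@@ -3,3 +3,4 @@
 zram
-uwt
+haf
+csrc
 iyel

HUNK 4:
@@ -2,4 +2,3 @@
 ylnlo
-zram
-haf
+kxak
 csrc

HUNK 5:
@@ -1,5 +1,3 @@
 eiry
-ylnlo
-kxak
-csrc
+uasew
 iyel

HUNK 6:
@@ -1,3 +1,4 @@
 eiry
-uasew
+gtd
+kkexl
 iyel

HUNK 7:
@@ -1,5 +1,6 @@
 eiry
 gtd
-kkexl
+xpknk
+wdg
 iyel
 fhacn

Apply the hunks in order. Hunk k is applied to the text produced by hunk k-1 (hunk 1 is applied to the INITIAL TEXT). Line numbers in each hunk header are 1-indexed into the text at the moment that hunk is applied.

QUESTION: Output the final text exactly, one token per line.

Answer: eiry
gtd
xpknk
wdg
iyel
fhacn

Derivation:
Hunk 1: at line 3 remove [ncy,gpvm,dcdls] add [iyel] -> 5 lines: eiry vnlv uwt iyel fhacn
Hunk 2: at line 1 remove [vnlv] add [ylnlo,zram] -> 6 lines: eiry ylnlo zram uwt iyel fhacn
Hunk 3: at line 3 remove [uwt] add [haf,csrc] -> 7 lines: eiry ylnlo zram haf csrc iyel fhacn
Hunk 4: at line 2 remove [zram,haf] add [kxak] -> 6 lines: eiry ylnlo kxak csrc iyel fhacn
Hunk 5: at line 1 remove [ylnlo,kxak,csrc] add [uasew] -> 4 lines: eiry uasew iyel fhacn
Hunk 6: at line 1 remove [uasew] add [gtd,kkexl] -> 5 lines: eiry gtd kkexl iyel fhacn
Hunk 7: at line 1 remove [kkexl] add [xpknk,wdg] -> 6 lines: eiry gtd xpknk wdg iyel fhacn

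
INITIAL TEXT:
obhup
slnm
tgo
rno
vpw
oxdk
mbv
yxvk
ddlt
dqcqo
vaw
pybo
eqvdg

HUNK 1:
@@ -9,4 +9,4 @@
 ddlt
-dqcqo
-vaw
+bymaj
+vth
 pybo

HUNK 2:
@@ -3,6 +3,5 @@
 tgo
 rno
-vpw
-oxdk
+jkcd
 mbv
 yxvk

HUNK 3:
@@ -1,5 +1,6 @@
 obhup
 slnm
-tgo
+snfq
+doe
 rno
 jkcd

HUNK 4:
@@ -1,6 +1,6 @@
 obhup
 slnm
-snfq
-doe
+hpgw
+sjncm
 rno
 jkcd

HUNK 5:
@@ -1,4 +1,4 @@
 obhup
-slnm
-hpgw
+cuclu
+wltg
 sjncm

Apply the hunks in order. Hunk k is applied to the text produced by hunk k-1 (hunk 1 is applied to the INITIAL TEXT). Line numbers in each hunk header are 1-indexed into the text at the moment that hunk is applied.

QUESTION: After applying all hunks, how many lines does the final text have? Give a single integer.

Hunk 1: at line 9 remove [dqcqo,vaw] add [bymaj,vth] -> 13 lines: obhup slnm tgo rno vpw oxdk mbv yxvk ddlt bymaj vth pybo eqvdg
Hunk 2: at line 3 remove [vpw,oxdk] add [jkcd] -> 12 lines: obhup slnm tgo rno jkcd mbv yxvk ddlt bymaj vth pybo eqvdg
Hunk 3: at line 1 remove [tgo] add [snfq,doe] -> 13 lines: obhup slnm snfq doe rno jkcd mbv yxvk ddlt bymaj vth pybo eqvdg
Hunk 4: at line 1 remove [snfq,doe] add [hpgw,sjncm] -> 13 lines: obhup slnm hpgw sjncm rno jkcd mbv yxvk ddlt bymaj vth pybo eqvdg
Hunk 5: at line 1 remove [slnm,hpgw] add [cuclu,wltg] -> 13 lines: obhup cuclu wltg sjncm rno jkcd mbv yxvk ddlt bymaj vth pybo eqvdg
Final line count: 13

Answer: 13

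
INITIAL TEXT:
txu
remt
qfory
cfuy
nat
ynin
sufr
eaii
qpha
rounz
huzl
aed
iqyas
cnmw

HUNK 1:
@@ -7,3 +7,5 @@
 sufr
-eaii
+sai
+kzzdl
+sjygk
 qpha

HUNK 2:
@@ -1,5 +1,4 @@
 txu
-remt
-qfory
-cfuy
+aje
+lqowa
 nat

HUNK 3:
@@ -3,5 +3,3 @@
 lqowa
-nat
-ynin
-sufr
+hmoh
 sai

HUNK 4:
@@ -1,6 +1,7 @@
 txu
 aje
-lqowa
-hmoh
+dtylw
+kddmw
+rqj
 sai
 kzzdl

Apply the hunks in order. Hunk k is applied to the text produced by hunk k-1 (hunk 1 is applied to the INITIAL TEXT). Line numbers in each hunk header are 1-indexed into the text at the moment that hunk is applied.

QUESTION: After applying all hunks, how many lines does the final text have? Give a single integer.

Hunk 1: at line 7 remove [eaii] add [sai,kzzdl,sjygk] -> 16 lines: txu remt qfory cfuy nat ynin sufr sai kzzdl sjygk qpha rounz huzl aed iqyas cnmw
Hunk 2: at line 1 remove [remt,qfory,cfuy] add [aje,lqowa] -> 15 lines: txu aje lqowa nat ynin sufr sai kzzdl sjygk qpha rounz huzl aed iqyas cnmw
Hunk 3: at line 3 remove [nat,ynin,sufr] add [hmoh] -> 13 lines: txu aje lqowa hmoh sai kzzdl sjygk qpha rounz huzl aed iqyas cnmw
Hunk 4: at line 1 remove [lqowa,hmoh] add [dtylw,kddmw,rqj] -> 14 lines: txu aje dtylw kddmw rqj sai kzzdl sjygk qpha rounz huzl aed iqyas cnmw
Final line count: 14

Answer: 14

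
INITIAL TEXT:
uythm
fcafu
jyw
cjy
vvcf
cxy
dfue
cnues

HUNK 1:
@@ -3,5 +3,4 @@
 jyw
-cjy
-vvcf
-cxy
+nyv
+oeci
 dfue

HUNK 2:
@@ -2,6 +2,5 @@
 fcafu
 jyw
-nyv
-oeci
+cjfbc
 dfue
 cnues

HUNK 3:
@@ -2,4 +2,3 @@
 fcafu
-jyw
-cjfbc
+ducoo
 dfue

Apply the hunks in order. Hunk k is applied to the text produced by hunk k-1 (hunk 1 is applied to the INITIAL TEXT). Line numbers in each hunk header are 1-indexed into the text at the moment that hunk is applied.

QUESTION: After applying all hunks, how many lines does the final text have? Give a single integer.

Hunk 1: at line 3 remove [cjy,vvcf,cxy] add [nyv,oeci] -> 7 lines: uythm fcafu jyw nyv oeci dfue cnues
Hunk 2: at line 2 remove [nyv,oeci] add [cjfbc] -> 6 lines: uythm fcafu jyw cjfbc dfue cnues
Hunk 3: at line 2 remove [jyw,cjfbc] add [ducoo] -> 5 lines: uythm fcafu ducoo dfue cnues
Final line count: 5

Answer: 5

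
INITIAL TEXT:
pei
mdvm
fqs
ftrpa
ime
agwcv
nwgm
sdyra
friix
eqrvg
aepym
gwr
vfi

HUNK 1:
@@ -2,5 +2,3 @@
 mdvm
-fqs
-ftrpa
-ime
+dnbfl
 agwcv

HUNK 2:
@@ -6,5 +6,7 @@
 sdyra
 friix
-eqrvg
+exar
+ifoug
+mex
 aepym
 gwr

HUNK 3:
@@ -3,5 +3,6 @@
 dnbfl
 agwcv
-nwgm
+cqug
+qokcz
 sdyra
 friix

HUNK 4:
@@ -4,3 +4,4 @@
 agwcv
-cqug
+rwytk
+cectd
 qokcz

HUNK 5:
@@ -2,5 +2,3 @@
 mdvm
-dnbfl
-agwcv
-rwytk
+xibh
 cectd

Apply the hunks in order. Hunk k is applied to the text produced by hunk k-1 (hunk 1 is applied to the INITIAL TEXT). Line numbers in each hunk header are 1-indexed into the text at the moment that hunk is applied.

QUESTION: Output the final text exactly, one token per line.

Answer: pei
mdvm
xibh
cectd
qokcz
sdyra
friix
exar
ifoug
mex
aepym
gwr
vfi

Derivation:
Hunk 1: at line 2 remove [fqs,ftrpa,ime] add [dnbfl] -> 11 lines: pei mdvm dnbfl agwcv nwgm sdyra friix eqrvg aepym gwr vfi
Hunk 2: at line 6 remove [eqrvg] add [exar,ifoug,mex] -> 13 lines: pei mdvm dnbfl agwcv nwgm sdyra friix exar ifoug mex aepym gwr vfi
Hunk 3: at line 3 remove [nwgm] add [cqug,qokcz] -> 14 lines: pei mdvm dnbfl agwcv cqug qokcz sdyra friix exar ifoug mex aepym gwr vfi
Hunk 4: at line 4 remove [cqug] add [rwytk,cectd] -> 15 lines: pei mdvm dnbfl agwcv rwytk cectd qokcz sdyra friix exar ifoug mex aepym gwr vfi
Hunk 5: at line 2 remove [dnbfl,agwcv,rwytk] add [xibh] -> 13 lines: pei mdvm xibh cectd qokcz sdyra friix exar ifoug mex aepym gwr vfi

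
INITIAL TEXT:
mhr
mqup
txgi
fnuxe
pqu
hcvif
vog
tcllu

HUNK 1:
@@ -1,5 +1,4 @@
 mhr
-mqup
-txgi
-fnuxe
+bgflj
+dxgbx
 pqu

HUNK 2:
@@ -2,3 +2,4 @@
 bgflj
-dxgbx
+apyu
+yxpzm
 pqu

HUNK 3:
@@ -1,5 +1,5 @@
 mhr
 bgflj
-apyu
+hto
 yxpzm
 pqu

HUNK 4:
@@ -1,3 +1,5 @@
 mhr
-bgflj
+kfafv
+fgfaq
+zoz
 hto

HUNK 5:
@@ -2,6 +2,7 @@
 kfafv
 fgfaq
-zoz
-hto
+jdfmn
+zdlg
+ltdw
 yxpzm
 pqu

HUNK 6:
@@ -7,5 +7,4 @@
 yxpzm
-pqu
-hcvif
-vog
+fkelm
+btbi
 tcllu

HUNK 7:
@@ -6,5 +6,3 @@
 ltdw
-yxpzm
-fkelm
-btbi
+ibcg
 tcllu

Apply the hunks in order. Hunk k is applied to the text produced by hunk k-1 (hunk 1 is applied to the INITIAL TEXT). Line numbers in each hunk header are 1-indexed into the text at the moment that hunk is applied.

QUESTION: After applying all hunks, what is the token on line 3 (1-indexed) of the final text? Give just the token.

Answer: fgfaq

Derivation:
Hunk 1: at line 1 remove [mqup,txgi,fnuxe] add [bgflj,dxgbx] -> 7 lines: mhr bgflj dxgbx pqu hcvif vog tcllu
Hunk 2: at line 2 remove [dxgbx] add [apyu,yxpzm] -> 8 lines: mhr bgflj apyu yxpzm pqu hcvif vog tcllu
Hunk 3: at line 1 remove [apyu] add [hto] -> 8 lines: mhr bgflj hto yxpzm pqu hcvif vog tcllu
Hunk 4: at line 1 remove [bgflj] add [kfafv,fgfaq,zoz] -> 10 lines: mhr kfafv fgfaq zoz hto yxpzm pqu hcvif vog tcllu
Hunk 5: at line 2 remove [zoz,hto] add [jdfmn,zdlg,ltdw] -> 11 lines: mhr kfafv fgfaq jdfmn zdlg ltdw yxpzm pqu hcvif vog tcllu
Hunk 6: at line 7 remove [pqu,hcvif,vog] add [fkelm,btbi] -> 10 lines: mhr kfafv fgfaq jdfmn zdlg ltdw yxpzm fkelm btbi tcllu
Hunk 7: at line 6 remove [yxpzm,fkelm,btbi] add [ibcg] -> 8 lines: mhr kfafv fgfaq jdfmn zdlg ltdw ibcg tcllu
Final line 3: fgfaq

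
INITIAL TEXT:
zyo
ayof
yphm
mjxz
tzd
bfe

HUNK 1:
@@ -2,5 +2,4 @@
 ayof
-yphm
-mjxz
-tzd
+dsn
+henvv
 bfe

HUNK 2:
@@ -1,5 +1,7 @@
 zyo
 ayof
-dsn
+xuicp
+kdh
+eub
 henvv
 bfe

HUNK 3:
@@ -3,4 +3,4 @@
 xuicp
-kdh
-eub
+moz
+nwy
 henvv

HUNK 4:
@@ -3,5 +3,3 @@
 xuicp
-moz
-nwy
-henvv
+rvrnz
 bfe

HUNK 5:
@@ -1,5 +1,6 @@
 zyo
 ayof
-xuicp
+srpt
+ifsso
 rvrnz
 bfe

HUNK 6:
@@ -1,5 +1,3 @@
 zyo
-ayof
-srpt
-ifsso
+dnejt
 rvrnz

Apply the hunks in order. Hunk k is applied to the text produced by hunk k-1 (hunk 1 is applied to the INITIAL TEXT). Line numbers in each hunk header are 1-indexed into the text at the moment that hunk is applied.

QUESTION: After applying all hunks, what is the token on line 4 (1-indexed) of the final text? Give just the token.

Answer: bfe

Derivation:
Hunk 1: at line 2 remove [yphm,mjxz,tzd] add [dsn,henvv] -> 5 lines: zyo ayof dsn henvv bfe
Hunk 2: at line 1 remove [dsn] add [xuicp,kdh,eub] -> 7 lines: zyo ayof xuicp kdh eub henvv bfe
Hunk 3: at line 3 remove [kdh,eub] add [moz,nwy] -> 7 lines: zyo ayof xuicp moz nwy henvv bfe
Hunk 4: at line 3 remove [moz,nwy,henvv] add [rvrnz] -> 5 lines: zyo ayof xuicp rvrnz bfe
Hunk 5: at line 1 remove [xuicp] add [srpt,ifsso] -> 6 lines: zyo ayof srpt ifsso rvrnz bfe
Hunk 6: at line 1 remove [ayof,srpt,ifsso] add [dnejt] -> 4 lines: zyo dnejt rvrnz bfe
Final line 4: bfe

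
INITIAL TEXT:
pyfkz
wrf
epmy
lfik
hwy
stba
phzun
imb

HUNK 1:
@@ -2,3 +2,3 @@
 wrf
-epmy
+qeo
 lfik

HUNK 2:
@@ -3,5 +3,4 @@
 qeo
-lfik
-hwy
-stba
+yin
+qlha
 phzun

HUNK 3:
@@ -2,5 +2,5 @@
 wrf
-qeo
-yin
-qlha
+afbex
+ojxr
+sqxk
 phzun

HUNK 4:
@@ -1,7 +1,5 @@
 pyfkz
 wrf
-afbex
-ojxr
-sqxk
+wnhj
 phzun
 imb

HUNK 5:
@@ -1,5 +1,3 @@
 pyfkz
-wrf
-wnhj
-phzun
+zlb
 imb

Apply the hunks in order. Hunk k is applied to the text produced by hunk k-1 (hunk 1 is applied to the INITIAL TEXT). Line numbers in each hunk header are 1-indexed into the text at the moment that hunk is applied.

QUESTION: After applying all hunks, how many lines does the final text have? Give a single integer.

Hunk 1: at line 2 remove [epmy] add [qeo] -> 8 lines: pyfkz wrf qeo lfik hwy stba phzun imb
Hunk 2: at line 3 remove [lfik,hwy,stba] add [yin,qlha] -> 7 lines: pyfkz wrf qeo yin qlha phzun imb
Hunk 3: at line 2 remove [qeo,yin,qlha] add [afbex,ojxr,sqxk] -> 7 lines: pyfkz wrf afbex ojxr sqxk phzun imb
Hunk 4: at line 1 remove [afbex,ojxr,sqxk] add [wnhj] -> 5 lines: pyfkz wrf wnhj phzun imb
Hunk 5: at line 1 remove [wrf,wnhj,phzun] add [zlb] -> 3 lines: pyfkz zlb imb
Final line count: 3

Answer: 3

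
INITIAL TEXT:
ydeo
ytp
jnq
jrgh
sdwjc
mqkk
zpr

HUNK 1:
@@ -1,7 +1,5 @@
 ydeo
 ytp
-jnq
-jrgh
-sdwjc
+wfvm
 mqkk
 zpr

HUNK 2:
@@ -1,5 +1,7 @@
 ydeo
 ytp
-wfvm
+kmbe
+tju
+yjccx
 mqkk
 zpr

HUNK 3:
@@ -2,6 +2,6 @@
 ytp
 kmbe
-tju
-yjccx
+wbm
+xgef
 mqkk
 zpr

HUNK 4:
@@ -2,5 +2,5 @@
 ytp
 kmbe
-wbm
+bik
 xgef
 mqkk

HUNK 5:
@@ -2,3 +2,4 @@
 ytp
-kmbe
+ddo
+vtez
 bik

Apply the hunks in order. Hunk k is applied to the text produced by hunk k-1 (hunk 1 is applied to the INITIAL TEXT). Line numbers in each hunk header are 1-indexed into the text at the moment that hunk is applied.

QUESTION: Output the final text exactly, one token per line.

Hunk 1: at line 1 remove [jnq,jrgh,sdwjc] add [wfvm] -> 5 lines: ydeo ytp wfvm mqkk zpr
Hunk 2: at line 1 remove [wfvm] add [kmbe,tju,yjccx] -> 7 lines: ydeo ytp kmbe tju yjccx mqkk zpr
Hunk 3: at line 2 remove [tju,yjccx] add [wbm,xgef] -> 7 lines: ydeo ytp kmbe wbm xgef mqkk zpr
Hunk 4: at line 2 remove [wbm] add [bik] -> 7 lines: ydeo ytp kmbe bik xgef mqkk zpr
Hunk 5: at line 2 remove [kmbe] add [ddo,vtez] -> 8 lines: ydeo ytp ddo vtez bik xgef mqkk zpr

Answer: ydeo
ytp
ddo
vtez
bik
xgef
mqkk
zpr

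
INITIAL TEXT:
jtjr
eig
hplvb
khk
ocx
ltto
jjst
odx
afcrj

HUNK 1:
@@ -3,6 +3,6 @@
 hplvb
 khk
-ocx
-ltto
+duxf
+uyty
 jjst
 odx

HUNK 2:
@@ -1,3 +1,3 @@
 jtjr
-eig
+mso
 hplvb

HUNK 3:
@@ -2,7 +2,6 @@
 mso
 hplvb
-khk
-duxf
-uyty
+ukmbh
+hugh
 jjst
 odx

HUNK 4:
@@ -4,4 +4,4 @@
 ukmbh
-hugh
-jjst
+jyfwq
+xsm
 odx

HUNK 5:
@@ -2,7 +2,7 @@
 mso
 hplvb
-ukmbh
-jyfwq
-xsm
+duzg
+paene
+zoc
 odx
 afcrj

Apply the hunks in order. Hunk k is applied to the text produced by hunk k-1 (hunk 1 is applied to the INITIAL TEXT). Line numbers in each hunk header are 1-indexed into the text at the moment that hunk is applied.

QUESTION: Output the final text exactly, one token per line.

Hunk 1: at line 3 remove [ocx,ltto] add [duxf,uyty] -> 9 lines: jtjr eig hplvb khk duxf uyty jjst odx afcrj
Hunk 2: at line 1 remove [eig] add [mso] -> 9 lines: jtjr mso hplvb khk duxf uyty jjst odx afcrj
Hunk 3: at line 2 remove [khk,duxf,uyty] add [ukmbh,hugh] -> 8 lines: jtjr mso hplvb ukmbh hugh jjst odx afcrj
Hunk 4: at line 4 remove [hugh,jjst] add [jyfwq,xsm] -> 8 lines: jtjr mso hplvb ukmbh jyfwq xsm odx afcrj
Hunk 5: at line 2 remove [ukmbh,jyfwq,xsm] add [duzg,paene,zoc] -> 8 lines: jtjr mso hplvb duzg paene zoc odx afcrj

Answer: jtjr
mso
hplvb
duzg
paene
zoc
odx
afcrj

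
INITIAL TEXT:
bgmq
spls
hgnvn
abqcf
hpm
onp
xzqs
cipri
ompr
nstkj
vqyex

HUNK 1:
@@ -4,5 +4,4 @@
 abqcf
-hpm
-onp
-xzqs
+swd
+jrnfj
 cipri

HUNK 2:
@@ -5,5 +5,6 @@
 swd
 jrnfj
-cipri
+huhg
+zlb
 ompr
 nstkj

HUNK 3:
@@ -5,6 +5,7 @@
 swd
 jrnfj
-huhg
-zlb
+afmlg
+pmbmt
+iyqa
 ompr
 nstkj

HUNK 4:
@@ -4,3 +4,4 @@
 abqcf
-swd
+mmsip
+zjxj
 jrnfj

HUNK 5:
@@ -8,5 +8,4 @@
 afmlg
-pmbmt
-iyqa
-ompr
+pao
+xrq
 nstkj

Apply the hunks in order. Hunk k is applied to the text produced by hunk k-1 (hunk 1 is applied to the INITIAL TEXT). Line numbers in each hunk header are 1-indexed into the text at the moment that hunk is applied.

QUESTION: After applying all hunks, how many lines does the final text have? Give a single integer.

Hunk 1: at line 4 remove [hpm,onp,xzqs] add [swd,jrnfj] -> 10 lines: bgmq spls hgnvn abqcf swd jrnfj cipri ompr nstkj vqyex
Hunk 2: at line 5 remove [cipri] add [huhg,zlb] -> 11 lines: bgmq spls hgnvn abqcf swd jrnfj huhg zlb ompr nstkj vqyex
Hunk 3: at line 5 remove [huhg,zlb] add [afmlg,pmbmt,iyqa] -> 12 lines: bgmq spls hgnvn abqcf swd jrnfj afmlg pmbmt iyqa ompr nstkj vqyex
Hunk 4: at line 4 remove [swd] add [mmsip,zjxj] -> 13 lines: bgmq spls hgnvn abqcf mmsip zjxj jrnfj afmlg pmbmt iyqa ompr nstkj vqyex
Hunk 5: at line 8 remove [pmbmt,iyqa,ompr] add [pao,xrq] -> 12 lines: bgmq spls hgnvn abqcf mmsip zjxj jrnfj afmlg pao xrq nstkj vqyex
Final line count: 12

Answer: 12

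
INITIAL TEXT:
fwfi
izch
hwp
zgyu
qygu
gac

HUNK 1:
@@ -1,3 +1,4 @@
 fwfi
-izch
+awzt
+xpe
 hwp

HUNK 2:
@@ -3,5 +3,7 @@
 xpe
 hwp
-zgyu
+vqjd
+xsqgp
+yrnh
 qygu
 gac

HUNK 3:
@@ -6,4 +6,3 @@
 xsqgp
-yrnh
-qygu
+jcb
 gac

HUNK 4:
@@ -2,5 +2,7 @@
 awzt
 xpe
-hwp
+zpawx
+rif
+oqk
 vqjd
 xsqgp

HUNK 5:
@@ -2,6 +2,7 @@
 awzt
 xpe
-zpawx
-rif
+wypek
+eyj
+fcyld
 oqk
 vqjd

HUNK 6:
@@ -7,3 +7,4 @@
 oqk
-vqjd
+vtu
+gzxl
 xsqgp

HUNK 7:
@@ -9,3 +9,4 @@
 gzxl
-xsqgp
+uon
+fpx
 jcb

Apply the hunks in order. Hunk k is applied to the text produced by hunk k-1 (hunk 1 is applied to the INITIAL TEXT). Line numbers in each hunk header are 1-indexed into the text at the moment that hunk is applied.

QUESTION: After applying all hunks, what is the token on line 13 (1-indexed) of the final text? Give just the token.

Answer: gac

Derivation:
Hunk 1: at line 1 remove [izch] add [awzt,xpe] -> 7 lines: fwfi awzt xpe hwp zgyu qygu gac
Hunk 2: at line 3 remove [zgyu] add [vqjd,xsqgp,yrnh] -> 9 lines: fwfi awzt xpe hwp vqjd xsqgp yrnh qygu gac
Hunk 3: at line 6 remove [yrnh,qygu] add [jcb] -> 8 lines: fwfi awzt xpe hwp vqjd xsqgp jcb gac
Hunk 4: at line 2 remove [hwp] add [zpawx,rif,oqk] -> 10 lines: fwfi awzt xpe zpawx rif oqk vqjd xsqgp jcb gac
Hunk 5: at line 2 remove [zpawx,rif] add [wypek,eyj,fcyld] -> 11 lines: fwfi awzt xpe wypek eyj fcyld oqk vqjd xsqgp jcb gac
Hunk 6: at line 7 remove [vqjd] add [vtu,gzxl] -> 12 lines: fwfi awzt xpe wypek eyj fcyld oqk vtu gzxl xsqgp jcb gac
Hunk 7: at line 9 remove [xsqgp] add [uon,fpx] -> 13 lines: fwfi awzt xpe wypek eyj fcyld oqk vtu gzxl uon fpx jcb gac
Final line 13: gac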